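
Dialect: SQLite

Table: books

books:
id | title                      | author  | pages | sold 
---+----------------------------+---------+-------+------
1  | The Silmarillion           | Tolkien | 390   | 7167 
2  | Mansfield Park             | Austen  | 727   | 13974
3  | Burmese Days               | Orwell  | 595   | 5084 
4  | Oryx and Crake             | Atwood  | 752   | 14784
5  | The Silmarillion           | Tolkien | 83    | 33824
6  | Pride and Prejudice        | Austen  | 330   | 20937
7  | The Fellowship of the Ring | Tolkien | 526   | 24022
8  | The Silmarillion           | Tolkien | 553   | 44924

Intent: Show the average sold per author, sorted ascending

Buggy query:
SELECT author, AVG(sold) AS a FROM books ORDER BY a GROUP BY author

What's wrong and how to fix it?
Bug: ORDER BY appears before GROUP BY; SQL clause order requires GROUP BY first

Fix: Reorder: SELECT … FROM … GROUP BY … ORDER BY …

Corrected query:
SELECT author, AVG(sold) AS a FROM books GROUP BY author ORDER BY a

Result:
author  | a       
--------+---------
Orwell  | 5084    
Atwood  | 14784   
Austen  | 17455.5 
Tolkien | 27484.25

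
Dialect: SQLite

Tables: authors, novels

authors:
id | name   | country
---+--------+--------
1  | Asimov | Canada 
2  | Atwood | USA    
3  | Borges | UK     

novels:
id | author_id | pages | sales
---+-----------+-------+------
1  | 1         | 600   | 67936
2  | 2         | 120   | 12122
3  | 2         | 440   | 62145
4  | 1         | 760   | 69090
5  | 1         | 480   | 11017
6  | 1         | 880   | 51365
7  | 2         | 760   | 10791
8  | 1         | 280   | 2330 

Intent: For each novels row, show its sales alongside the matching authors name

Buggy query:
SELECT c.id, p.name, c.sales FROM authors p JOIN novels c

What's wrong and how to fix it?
Bug: Missing join condition: each novels row is matched to all authors rows instead of just its own

Fix: Add ON c.author_id = p.id to the JOIN

Corrected query:
SELECT c.id, p.name, c.sales FROM authors p JOIN novels c ON c.author_id = p.id

Result:
id | name   | sales
---+--------+------
1  | Asimov | 67936
2  | Atwood | 12122
3  | Atwood | 62145
4  | Asimov | 69090
5  | Asimov | 11017
6  | Asimov | 51365
7  | Atwood | 10791
8  | Asimov | 2330 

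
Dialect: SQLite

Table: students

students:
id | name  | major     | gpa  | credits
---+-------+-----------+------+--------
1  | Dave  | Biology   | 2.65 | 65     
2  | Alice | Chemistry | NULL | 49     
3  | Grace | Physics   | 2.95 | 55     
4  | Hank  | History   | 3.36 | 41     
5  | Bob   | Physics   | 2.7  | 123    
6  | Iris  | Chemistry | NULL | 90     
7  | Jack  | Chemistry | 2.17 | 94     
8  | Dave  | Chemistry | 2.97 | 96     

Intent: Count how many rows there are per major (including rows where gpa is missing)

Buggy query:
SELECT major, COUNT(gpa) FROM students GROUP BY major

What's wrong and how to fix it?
Bug: COUNT(gpa) skips NULLs, so groups with missing gpa are undercounted

Fix: Use COUNT(*) to count all rows regardless of NULL

Corrected query:
SELECT major, COUNT(*) FROM students GROUP BY major

Result:
major     | COUNT(*)
----------+---------
Biology   | 1       
Chemistry | 4       
History   | 1       
Physics   | 2       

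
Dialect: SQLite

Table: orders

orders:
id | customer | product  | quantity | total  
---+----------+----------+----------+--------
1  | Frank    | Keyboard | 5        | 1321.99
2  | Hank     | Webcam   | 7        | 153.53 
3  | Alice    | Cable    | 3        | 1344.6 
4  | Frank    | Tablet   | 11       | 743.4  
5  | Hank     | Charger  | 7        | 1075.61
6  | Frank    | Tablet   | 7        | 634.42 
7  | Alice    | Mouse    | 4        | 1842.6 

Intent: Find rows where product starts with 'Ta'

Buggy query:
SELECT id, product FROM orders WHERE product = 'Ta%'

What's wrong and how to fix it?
Bug: Wildcards only work with LIKE; '=' treats '%' as a literal character

Fix: Use LIKE for wildcard pattern matching

Corrected query:
SELECT id, product FROM orders WHERE product LIKE 'Ta%'

Result:
id | product
---+--------
4  | Tablet 
6  | Tablet 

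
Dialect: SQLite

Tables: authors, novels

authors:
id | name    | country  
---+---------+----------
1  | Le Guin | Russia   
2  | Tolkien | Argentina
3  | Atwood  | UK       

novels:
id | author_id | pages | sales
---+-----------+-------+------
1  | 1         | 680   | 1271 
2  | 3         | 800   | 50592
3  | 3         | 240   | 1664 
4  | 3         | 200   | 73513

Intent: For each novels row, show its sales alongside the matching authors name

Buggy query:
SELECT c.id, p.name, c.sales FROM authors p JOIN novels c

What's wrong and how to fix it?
Bug: Missing join condition: each novels row is matched to all authors rows instead of just its own

Fix: Add ON c.author_id = p.id to the JOIN

Corrected query:
SELECT c.id, p.name, c.sales FROM authors p JOIN novels c ON c.author_id = p.id

Result:
id | name    | sales
---+---------+------
1  | Le Guin | 1271 
2  | Atwood  | 50592
3  | Atwood  | 1664 
4  | Atwood  | 73513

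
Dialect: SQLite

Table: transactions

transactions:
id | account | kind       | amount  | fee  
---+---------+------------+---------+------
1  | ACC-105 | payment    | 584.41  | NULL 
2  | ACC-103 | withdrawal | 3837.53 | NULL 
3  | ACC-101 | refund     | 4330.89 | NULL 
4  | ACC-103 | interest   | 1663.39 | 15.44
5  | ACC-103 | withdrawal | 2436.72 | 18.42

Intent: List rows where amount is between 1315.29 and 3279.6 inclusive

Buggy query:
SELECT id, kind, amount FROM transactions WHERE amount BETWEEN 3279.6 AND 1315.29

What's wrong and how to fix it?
Bug: BETWEEN expects the lower bound first; with 3279.6 AND 1315.29 the range is empty

Fix: Swap the bounds so the smaller value comes first

Corrected query:
SELECT id, kind, amount FROM transactions WHERE amount BETWEEN 1315.29 AND 3279.6

Result:
id | kind       | amount 
---+------------+--------
4  | interest   | 1663.39
5  | withdrawal | 2436.72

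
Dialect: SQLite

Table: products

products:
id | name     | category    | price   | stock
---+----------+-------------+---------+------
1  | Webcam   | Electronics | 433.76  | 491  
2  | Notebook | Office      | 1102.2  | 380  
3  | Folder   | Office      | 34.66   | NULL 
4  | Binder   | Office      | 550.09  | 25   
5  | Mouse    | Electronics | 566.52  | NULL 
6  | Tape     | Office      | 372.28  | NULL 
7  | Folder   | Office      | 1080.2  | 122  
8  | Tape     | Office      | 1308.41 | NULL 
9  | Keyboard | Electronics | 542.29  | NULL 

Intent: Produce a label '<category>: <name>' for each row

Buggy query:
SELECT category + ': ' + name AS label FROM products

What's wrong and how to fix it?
Bug: '+' is numeric addition; on text columns SQLite converts them to 0 instead of concatenating

Fix: Use the || operator for string concatenation

Corrected query:
SELECT category || ': ' || name AS label FROM products

Result:
label                
---------------------
Electronics: Webcam  
Office: Notebook     
Office: Folder       
Office: Binder       
Electronics: Mouse   
Office: Tape         
Office: Folder       
Office: Tape         
Electronics: Keyboard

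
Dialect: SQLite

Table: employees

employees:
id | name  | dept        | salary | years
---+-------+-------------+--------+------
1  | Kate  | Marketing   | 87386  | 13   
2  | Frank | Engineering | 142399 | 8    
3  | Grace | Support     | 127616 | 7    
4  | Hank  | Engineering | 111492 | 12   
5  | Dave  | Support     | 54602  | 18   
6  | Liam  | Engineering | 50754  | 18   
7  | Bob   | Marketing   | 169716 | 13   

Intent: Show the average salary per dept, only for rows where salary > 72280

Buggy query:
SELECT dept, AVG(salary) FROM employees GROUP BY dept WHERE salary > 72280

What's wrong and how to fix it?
Bug: WHERE cannot follow GROUP BY

Fix: Place WHERE between FROM and GROUP BY

Corrected query:
SELECT dept, AVG(salary) FROM employees WHERE salary > 72280 GROUP BY dept

Result:
dept        | AVG(salary)
------------+------------
Engineering | 126945.5   
Marketing   | 128551     
Support     | 127616     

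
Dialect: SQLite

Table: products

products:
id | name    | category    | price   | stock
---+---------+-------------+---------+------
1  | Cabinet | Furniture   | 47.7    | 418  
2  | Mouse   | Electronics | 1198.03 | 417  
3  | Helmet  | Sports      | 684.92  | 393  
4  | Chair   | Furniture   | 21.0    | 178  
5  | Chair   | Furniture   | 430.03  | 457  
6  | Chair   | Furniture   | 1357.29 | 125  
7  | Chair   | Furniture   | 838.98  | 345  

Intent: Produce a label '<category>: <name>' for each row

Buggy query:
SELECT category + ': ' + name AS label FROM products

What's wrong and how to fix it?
Bug: SQLite uses || for string concatenation; + coerces text to numbers (yielding 0)

Fix: Replace + with || to concatenate text

Corrected query:
SELECT category || ': ' || name AS label FROM products

Result:
label             
------------------
Furniture: Cabinet
Electronics: Mouse
Sports: Helmet    
Furniture: Chair  
Furniture: Chair  
Furniture: Chair  
Furniture: Chair  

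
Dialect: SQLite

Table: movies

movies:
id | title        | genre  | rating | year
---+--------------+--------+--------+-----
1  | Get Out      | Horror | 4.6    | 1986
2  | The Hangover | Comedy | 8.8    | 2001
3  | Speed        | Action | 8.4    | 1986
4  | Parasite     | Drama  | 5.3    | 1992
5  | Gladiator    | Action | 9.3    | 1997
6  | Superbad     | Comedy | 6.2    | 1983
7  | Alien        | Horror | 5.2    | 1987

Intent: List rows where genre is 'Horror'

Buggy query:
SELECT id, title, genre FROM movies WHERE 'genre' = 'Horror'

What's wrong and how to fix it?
Bug: 'genre' in single quotes is a string literal, not the column; the comparison is literal-vs-literal and never true

Fix: Remove the quotes around the column name (or use double quotes for an identifier)

Corrected query:
SELECT id, title, genre FROM movies WHERE genre = 'Horror'

Result:
id | title   | genre 
---+---------+-------
1  | Get Out | Horror
7  | Alien   | Horror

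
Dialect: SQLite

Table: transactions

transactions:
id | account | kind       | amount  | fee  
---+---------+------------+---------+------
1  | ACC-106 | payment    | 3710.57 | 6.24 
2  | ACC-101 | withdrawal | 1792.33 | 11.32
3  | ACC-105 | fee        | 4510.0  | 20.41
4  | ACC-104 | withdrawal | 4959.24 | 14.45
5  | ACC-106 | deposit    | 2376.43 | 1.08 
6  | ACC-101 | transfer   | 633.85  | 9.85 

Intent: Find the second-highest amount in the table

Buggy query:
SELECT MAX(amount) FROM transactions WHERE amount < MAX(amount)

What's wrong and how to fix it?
Bug: The inner MAX is an aggregate inside WHERE, which is not allowed

Fix: Compute the overall MAX in a subquery, then take MAX of rows below it

Corrected query:
SELECT MAX(amount) FROM transactions WHERE amount < (SELECT MAX(amount) FROM transactions)

Result:
MAX(amount)
-----------
4510       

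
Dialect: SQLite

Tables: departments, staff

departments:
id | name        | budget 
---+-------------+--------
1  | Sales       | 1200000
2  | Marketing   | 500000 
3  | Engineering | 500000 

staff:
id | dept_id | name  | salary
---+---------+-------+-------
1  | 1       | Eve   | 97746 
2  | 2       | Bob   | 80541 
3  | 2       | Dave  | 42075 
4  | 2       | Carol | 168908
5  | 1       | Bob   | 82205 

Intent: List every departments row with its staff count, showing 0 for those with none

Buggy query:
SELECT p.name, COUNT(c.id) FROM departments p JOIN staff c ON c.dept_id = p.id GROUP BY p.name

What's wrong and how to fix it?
Bug: INNER JOIN drops departments rows that have no matching staff rows

Fix: Use LEFT JOIN so parents without children still appear (COUNT(c.id) gives 0)

Corrected query:
SELECT p.name, COUNT(c.id) FROM departments p LEFT JOIN staff c ON c.dept_id = p.id GROUP BY p.name

Result:
name        | COUNT(c.id)
------------+------------
Engineering | 0          
Marketing   | 3          
Sales       | 2          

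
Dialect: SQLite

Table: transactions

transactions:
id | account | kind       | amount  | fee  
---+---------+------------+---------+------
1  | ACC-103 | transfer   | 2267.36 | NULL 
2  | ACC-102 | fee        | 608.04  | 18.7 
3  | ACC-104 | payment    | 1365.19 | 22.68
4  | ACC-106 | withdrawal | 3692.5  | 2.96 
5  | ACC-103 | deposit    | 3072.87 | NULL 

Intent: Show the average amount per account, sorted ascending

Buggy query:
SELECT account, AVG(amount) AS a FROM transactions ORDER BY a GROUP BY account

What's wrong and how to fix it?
Bug: ORDER BY appears before GROUP BY; SQL clause order requires GROUP BY first

Fix: Reorder: SELECT … FROM … GROUP BY … ORDER BY …

Corrected query:
SELECT account, AVG(amount) AS a FROM transactions GROUP BY account ORDER BY a

Result:
account | a       
--------+---------
ACC-102 | 608.04  
ACC-104 | 1365.19 
ACC-103 | 2670.115
ACC-106 | 3692.5  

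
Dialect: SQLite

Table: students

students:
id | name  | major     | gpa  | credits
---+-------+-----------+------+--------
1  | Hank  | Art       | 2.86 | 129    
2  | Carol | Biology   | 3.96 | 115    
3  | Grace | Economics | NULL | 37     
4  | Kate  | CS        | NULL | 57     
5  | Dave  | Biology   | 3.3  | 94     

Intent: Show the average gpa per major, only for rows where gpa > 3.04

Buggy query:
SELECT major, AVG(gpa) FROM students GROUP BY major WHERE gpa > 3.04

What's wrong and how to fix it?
Bug: WHERE cannot follow GROUP BY

Fix: Place WHERE between FROM and GROUP BY

Corrected query:
SELECT major, AVG(gpa) FROM students WHERE gpa > 3.04 GROUP BY major

Result:
major   | AVG(gpa)
--------+---------
Biology | 3.63    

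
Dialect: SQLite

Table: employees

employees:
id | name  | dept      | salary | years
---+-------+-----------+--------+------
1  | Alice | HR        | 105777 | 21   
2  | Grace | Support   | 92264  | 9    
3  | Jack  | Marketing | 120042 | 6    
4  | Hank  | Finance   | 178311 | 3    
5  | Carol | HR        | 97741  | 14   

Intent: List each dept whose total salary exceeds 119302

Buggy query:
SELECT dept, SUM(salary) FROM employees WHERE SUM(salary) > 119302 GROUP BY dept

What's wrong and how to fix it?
Bug: WHERE runs before GROUP BY, so aggregates aren't available there

Fix: Use HAVING (which filters groups after aggregation) instead of WHERE

Corrected query:
SELECT dept, SUM(salary) FROM employees GROUP BY dept HAVING SUM(salary) > 119302

Result:
dept      | SUM(salary)
----------+------------
Finance   | 178311     
HR        | 203518     
Marketing | 120042     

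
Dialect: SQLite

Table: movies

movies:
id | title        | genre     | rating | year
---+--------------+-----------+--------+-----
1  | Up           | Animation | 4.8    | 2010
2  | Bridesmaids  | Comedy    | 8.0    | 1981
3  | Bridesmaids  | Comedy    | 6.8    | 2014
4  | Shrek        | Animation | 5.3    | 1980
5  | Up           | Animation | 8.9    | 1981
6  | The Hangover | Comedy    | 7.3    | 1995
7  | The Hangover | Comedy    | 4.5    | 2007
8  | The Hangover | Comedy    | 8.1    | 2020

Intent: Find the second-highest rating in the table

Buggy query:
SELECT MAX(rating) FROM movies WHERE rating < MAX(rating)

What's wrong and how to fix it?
Bug: MAX(rating) on the right of the comparison is an aggregate-in-WHERE error

Fix: Compute the overall MAX in a subquery, then take MAX of rows below it

Corrected query:
SELECT MAX(rating) FROM movies WHERE rating < (SELECT MAX(rating) FROM movies)

Result:
MAX(rating)
-----------
8.1        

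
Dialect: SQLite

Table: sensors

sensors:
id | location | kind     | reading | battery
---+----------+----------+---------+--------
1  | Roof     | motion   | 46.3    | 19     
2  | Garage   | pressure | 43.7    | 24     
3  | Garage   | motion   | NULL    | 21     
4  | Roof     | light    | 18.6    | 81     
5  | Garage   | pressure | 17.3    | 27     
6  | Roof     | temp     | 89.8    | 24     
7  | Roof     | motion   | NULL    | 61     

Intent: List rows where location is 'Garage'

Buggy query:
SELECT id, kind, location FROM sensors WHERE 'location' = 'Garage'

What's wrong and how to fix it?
Bug: 'location' in single quotes is a string literal, not the column; the comparison is literal-vs-literal and never true

Fix: Remove the quotes around the column name (or use double quotes for an identifier)

Corrected query:
SELECT id, kind, location FROM sensors WHERE location = 'Garage'

Result:
id | kind     | location
---+----------+---------
2  | pressure | Garage  
3  | motion   | Garage  
5  | pressure | Garage  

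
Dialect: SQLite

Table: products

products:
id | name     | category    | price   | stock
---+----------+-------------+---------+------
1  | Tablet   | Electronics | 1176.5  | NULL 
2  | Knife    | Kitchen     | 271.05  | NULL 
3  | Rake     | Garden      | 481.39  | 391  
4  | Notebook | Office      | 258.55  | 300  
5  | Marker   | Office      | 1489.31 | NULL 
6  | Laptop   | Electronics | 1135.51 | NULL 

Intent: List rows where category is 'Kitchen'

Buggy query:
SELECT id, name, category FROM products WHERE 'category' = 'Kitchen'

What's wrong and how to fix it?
Bug: 'category' in single quotes is a string literal, not the column; the comparison is literal-vs-literal and never true

Fix: Remove the quotes around the column name (or use double quotes for an identifier)

Corrected query:
SELECT id, name, category FROM products WHERE category = 'Kitchen'

Result:
id | name  | category
---+-------+---------
2  | Knife | Kitchen 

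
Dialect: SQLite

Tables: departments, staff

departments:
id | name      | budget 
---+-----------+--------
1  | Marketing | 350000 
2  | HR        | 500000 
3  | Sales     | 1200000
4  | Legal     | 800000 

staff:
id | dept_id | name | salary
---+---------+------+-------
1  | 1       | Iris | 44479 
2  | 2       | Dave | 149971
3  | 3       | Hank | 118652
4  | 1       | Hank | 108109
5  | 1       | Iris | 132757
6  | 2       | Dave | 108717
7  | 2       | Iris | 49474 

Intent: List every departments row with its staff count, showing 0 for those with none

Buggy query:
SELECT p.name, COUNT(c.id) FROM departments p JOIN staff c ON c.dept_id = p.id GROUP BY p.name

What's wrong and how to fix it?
Bug: An inner join excludes parents with zero children

Fix: Switch to LEFT JOIN to retain unmatched parent rows

Corrected query:
SELECT p.name, COUNT(c.id) FROM departments p LEFT JOIN staff c ON c.dept_id = p.id GROUP BY p.name

Result:
name      | COUNT(c.id)
----------+------------
HR        | 3          
Legal     | 0          
Marketing | 3          
Sales     | 1          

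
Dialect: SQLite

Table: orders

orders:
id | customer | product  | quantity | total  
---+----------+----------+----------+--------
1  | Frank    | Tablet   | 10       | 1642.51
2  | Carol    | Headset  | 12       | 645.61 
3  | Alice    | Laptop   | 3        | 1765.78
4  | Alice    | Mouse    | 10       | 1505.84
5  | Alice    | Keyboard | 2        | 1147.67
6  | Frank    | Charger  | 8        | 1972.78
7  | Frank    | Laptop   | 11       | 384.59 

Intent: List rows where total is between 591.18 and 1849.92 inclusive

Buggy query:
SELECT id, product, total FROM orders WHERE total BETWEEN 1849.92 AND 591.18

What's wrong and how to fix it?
Bug: BETWEEN expects the lower bound first; with 1849.92 AND 591.18 the range is empty

Fix: Swap the bounds so the smaller value comes first

Corrected query:
SELECT id, product, total FROM orders WHERE total BETWEEN 591.18 AND 1849.92

Result:
id | product  | total  
---+----------+--------
1  | Tablet   | 1642.51
2  | Headset  | 645.61 
3  | Laptop   | 1765.78
4  | Mouse    | 1505.84
5  | Keyboard | 1147.67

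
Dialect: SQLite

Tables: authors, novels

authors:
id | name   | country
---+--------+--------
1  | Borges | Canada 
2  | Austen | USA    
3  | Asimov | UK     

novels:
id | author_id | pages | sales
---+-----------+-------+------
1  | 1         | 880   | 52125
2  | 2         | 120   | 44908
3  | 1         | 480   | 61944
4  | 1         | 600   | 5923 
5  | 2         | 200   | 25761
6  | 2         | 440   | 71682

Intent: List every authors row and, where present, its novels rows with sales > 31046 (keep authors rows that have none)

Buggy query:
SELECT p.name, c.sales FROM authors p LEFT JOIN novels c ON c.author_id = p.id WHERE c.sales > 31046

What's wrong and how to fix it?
Bug: A WHERE condition on the right-hand table after LEFT JOIN drops unmatched parents

Fix: Put 'c.sales > 31046' in the JOIN's ON clause instead of WHERE

Corrected query:
SELECT p.name, c.sales FROM authors p LEFT JOIN novels c ON c.author_id = p.id AND c.sales > 31046

Result:
name   | sales
-------+------
Borges | 52125
Borges | 61944
Austen | 44908
Austen | 71682
Asimov | NULL 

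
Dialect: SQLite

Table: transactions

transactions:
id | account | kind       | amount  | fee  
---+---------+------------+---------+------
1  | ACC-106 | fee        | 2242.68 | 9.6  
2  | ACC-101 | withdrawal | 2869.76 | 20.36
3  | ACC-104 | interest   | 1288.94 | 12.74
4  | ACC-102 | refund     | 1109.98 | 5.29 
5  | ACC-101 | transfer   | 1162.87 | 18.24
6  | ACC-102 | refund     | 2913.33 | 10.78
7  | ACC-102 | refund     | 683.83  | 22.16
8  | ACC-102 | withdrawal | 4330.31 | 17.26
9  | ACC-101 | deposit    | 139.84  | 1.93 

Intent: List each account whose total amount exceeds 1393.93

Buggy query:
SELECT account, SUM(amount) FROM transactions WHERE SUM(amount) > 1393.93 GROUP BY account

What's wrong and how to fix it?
Bug: Aggregate functions cannot appear in a WHERE clause

Fix: Move the aggregate condition to a HAVING clause

Corrected query:
SELECT account, SUM(amount) FROM transactions GROUP BY account HAVING SUM(amount) > 1393.93

Result:
account | SUM(amount)
--------+------------
ACC-101 | 4172.47    
ACC-102 | 9037.45    
ACC-106 | 2242.68    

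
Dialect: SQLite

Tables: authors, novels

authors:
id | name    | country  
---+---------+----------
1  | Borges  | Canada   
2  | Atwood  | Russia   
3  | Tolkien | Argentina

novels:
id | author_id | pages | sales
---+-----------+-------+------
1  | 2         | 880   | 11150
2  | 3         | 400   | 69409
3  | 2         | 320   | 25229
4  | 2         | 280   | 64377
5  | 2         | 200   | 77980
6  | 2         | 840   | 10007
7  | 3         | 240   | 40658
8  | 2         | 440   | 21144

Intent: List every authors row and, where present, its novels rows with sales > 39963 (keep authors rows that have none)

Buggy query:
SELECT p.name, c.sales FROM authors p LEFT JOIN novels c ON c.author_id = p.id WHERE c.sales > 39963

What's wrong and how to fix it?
Bug: A WHERE condition on the right-hand table after LEFT JOIN drops unmatched parents

Fix: Put 'c.sales > 39963' in the JOIN's ON clause instead of WHERE

Corrected query:
SELECT p.name, c.sales FROM authors p LEFT JOIN novels c ON c.author_id = p.id AND c.sales > 39963

Result:
name    | sales
--------+------
Borges  | NULL 
Atwood  | 64377
Atwood  | 77980
Tolkien | 40658
Tolkien | 69409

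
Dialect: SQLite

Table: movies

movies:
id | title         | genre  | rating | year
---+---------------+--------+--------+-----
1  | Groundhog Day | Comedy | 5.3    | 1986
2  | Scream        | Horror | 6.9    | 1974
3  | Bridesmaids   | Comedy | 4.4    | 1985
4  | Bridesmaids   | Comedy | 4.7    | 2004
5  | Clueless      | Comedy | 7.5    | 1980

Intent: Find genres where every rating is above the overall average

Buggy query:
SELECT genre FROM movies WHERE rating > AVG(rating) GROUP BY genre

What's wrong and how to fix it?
Bug: AVG() is an aggregate; it can't sit directly in WHERE

Fix: Compute the overall average in a scalar subquery and compare each group's MIN against it in HAVING

Corrected query:
SELECT genre FROM movies GROUP BY genre HAVING MIN(rating) > (SELECT AVG(rating) FROM movies)

Result:
genre 
------
Horror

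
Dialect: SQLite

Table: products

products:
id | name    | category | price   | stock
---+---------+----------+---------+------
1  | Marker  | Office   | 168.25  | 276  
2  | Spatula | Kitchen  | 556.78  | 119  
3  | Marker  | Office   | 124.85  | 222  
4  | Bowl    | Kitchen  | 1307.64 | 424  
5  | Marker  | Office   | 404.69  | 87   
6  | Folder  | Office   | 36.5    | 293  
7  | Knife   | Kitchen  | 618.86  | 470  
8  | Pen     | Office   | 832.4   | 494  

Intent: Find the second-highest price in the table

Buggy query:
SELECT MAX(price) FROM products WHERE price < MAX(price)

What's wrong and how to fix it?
Bug: MAX(price) on the right of the comparison is an aggregate-in-WHERE error

Fix: Compute the overall MAX in a subquery, then take MAX of rows below it

Corrected query:
SELECT MAX(price) FROM products WHERE price < (SELECT MAX(price) FROM products)

Result:
MAX(price)
----------
832.4     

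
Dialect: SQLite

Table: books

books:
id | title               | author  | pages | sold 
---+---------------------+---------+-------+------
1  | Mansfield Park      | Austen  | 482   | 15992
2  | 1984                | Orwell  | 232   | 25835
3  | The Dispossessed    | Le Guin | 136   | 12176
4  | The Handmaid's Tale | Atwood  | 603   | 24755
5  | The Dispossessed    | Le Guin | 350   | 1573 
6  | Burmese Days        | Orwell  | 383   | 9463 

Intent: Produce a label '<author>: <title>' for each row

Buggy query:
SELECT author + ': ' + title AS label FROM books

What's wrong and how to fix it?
Bug: '+' is numeric addition; on text columns SQLite converts them to 0 instead of concatenating

Fix: Use the || operator for string concatenation

Corrected query:
SELECT author || ': ' || title AS label FROM books

Result:
label                      
---------------------------
Austen: Mansfield Park     
Orwell: 1984               
Le Guin: The Dispossessed  
Atwood: The Handmaid's Tale
Le Guin: The Dispossessed  
Orwell: Burmese Days       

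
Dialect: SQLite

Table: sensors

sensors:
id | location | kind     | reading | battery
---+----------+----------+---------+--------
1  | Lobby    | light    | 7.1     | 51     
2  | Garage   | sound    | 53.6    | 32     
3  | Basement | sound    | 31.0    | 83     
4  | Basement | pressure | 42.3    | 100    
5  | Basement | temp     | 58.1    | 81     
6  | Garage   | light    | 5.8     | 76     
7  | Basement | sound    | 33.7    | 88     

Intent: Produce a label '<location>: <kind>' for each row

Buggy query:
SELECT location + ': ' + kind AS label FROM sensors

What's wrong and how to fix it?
Bug: '+' is numeric addition; on text columns SQLite converts them to 0 instead of concatenating

Fix: Use the || operator for string concatenation

Corrected query:
SELECT location || ': ' || kind AS label FROM sensors

Result:
label             
------------------
Lobby: light      
Garage: sound     
Basement: sound   
Basement: pressure
Basement: temp    
Garage: light     
Basement: sound   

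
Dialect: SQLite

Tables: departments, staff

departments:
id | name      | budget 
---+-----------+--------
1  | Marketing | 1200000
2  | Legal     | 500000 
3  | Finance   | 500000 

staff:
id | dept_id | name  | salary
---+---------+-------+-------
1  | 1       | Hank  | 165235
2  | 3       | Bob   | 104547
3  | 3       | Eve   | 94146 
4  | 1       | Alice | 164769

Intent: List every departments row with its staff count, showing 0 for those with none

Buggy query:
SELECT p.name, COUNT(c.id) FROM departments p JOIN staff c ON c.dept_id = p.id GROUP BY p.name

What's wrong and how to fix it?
Bug: An inner join excludes parents with zero children

Fix: Switch to LEFT JOIN to retain unmatched parent rows

Corrected query:
SELECT p.name, COUNT(c.id) FROM departments p LEFT JOIN staff c ON c.dept_id = p.id GROUP BY p.name

Result:
name      | COUNT(c.id)
----------+------------
Finance   | 2          
Legal     | 0          
Marketing | 2          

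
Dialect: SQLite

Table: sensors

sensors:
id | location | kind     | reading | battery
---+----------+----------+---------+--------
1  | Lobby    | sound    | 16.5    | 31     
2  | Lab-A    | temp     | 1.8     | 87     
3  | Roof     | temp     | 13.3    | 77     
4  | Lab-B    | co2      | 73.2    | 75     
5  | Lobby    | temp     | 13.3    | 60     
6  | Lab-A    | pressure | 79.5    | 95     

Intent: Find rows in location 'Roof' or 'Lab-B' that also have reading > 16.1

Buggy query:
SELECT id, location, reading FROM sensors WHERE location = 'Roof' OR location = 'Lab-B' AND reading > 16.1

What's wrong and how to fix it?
Bug: Without parentheses, AND is evaluated before OR, so the reading filter only applies to the 'Lab-B' branch

Fix: Group the OR with parentheses (or use IN), then AND the threshold

Corrected query:
SELECT id, location, reading FROM sensors WHERE (location = 'Roof' OR location = 'Lab-B') AND reading > 16.1

Result:
id | location | reading
---+----------+--------
4  | Lab-B    | 73.2   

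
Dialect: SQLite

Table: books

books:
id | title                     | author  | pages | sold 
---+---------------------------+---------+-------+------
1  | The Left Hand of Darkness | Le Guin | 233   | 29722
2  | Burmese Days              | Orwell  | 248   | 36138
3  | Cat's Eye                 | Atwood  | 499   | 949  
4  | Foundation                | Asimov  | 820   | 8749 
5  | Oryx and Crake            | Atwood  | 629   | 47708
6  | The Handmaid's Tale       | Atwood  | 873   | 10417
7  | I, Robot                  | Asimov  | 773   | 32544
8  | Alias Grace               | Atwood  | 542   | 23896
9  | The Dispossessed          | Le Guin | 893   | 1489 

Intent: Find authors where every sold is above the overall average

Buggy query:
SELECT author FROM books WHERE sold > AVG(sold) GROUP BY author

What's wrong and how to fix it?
Bug: AVG() is an aggregate; it can't sit directly in WHERE

Fix: Compute the overall average in a scalar subquery and compare each group's MIN against it in HAVING

Corrected query:
SELECT author FROM books GROUP BY author HAVING MIN(sold) > (SELECT AVG(sold) FROM books)

Result:
author
------
Orwell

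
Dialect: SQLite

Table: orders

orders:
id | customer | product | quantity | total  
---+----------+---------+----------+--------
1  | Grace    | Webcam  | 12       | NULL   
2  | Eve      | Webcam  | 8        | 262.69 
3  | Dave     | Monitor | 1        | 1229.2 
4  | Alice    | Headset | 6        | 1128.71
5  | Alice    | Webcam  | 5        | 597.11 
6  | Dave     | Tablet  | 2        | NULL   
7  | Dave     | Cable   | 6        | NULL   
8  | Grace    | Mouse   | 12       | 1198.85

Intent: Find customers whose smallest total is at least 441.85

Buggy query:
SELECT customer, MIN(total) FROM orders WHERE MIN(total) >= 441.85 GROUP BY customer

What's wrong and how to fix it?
Bug: Aggregates like MIN are computed per group after WHERE runs

Fix: Replace WHERE with HAVING after the GROUP BY

Corrected query:
SELECT customer, MIN(total) FROM orders GROUP BY customer HAVING MIN(total) >= 441.85

Result:
customer | MIN(total)
---------+-----------
Alice    | 597.11    
Dave     | 1229.2    
Grace    | 1198.85   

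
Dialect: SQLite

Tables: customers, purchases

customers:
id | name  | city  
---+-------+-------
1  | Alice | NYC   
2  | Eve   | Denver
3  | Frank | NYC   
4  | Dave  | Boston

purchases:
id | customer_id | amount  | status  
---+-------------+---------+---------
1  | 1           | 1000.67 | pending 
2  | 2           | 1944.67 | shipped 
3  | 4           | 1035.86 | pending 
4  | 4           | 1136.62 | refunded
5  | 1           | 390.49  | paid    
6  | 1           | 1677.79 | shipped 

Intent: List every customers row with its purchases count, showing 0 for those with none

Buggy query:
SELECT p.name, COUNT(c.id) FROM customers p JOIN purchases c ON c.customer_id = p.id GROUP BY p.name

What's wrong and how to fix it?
Bug: INNER JOIN drops customers rows that have no matching purchases rows

Fix: Use LEFT JOIN so parents without children still appear (COUNT(c.id) gives 0)

Corrected query:
SELECT p.name, COUNT(c.id) FROM customers p LEFT JOIN purchases c ON c.customer_id = p.id GROUP BY p.name

Result:
name  | COUNT(c.id)
------+------------
Alice | 3          
Dave  | 2          
Eve   | 1          
Frank | 0          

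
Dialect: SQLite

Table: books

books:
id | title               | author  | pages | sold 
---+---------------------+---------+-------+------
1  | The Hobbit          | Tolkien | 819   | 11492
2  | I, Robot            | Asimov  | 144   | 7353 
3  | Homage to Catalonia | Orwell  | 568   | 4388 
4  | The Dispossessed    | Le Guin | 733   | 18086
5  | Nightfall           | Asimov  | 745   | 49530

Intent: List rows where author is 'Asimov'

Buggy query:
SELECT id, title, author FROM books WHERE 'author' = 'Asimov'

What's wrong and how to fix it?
Bug: Single quotes denote string literals in SQL; the column name is being compared as a constant string

Fix: Remove the quotes around the column name (or use double quotes for an identifier)

Corrected query:
SELECT id, title, author FROM books WHERE author = 'Asimov'

Result:
id | title     | author
---+-----------+-------
2  | I, Robot  | Asimov
5  | Nightfall | Asimov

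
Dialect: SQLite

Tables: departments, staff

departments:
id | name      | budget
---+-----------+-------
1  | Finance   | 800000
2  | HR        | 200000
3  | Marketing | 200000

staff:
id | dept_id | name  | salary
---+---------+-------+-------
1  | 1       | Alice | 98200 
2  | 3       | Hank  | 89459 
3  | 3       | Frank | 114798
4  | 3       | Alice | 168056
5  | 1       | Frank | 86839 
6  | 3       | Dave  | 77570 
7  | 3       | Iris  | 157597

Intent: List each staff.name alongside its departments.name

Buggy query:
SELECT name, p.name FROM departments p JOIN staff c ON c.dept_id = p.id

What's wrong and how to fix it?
Bug: 'name' exists in both joined tables, so the database can't tell which one is meant

Fix: Qualify the column with its table alias (c.name)

Corrected query:
SELECT c.name, p.name FROM departments p JOIN staff c ON c.dept_id = p.id

Result:
name  | name     
------+----------
Alice | Finance  
Hank  | Marketing
Frank | Marketing
Alice | Marketing
Frank | Finance  
Dave  | Marketing
Iris  | Marketing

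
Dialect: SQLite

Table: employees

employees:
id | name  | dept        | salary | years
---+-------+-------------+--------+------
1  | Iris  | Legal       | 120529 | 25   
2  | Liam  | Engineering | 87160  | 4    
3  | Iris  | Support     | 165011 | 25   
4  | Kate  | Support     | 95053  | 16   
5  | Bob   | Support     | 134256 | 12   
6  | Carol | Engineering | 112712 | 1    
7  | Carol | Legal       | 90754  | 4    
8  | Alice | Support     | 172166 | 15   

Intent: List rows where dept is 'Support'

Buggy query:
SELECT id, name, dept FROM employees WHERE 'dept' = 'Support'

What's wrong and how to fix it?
Bug: Single quotes denote string literals in SQL; the column name is being compared as a constant string

Fix: Reference the column as dept without single quotes

Corrected query:
SELECT id, name, dept FROM employees WHERE dept = 'Support'

Result:
id | name  | dept   
---+-------+--------
3  | Iris  | Support
4  | Kate  | Support
5  | Bob   | Support
8  | Alice | Support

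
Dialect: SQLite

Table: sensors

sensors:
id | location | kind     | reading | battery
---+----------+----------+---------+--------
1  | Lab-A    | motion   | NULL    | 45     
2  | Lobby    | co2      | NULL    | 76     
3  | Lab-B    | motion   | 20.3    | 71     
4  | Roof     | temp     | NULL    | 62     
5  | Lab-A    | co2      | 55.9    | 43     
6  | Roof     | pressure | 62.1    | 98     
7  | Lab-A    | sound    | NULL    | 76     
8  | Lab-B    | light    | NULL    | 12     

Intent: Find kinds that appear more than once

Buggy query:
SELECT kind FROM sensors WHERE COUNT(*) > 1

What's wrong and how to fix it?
Bug: COUNT(*) is an aggregate and cannot be used in WHERE

Fix: GROUP BY kind, then filter groups with HAVING COUNT(*) > 1

Corrected query:
SELECT kind FROM sensors GROUP BY kind HAVING COUNT(*) > 1

Result:
kind  
------
co2   
motion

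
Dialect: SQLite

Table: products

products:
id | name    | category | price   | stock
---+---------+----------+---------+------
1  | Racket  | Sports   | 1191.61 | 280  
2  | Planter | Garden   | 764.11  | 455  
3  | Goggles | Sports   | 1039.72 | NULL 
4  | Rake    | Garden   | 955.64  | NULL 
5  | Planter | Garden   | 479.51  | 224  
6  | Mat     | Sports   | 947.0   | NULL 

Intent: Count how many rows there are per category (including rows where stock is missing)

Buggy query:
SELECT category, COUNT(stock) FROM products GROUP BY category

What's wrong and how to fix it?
Bug: COUNT(stock) skips NULLs, so groups with missing stock are undercounted

Fix: Use COUNT(*) to count all rows regardless of NULL

Corrected query:
SELECT category, COUNT(*) FROM products GROUP BY category

Result:
category | COUNT(*)
---------+---------
Garden   | 3       
Sports   | 3       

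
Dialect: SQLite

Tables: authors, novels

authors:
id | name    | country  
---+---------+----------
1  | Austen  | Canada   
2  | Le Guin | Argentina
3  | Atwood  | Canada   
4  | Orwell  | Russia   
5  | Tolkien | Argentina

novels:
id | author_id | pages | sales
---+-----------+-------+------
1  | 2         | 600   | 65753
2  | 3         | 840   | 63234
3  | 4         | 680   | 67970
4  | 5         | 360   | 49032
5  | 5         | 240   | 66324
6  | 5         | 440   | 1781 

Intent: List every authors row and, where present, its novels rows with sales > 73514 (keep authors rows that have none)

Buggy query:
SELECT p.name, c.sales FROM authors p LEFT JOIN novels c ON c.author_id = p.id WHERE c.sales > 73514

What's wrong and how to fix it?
Bug: Filtering c.sales in WHERE discards the NULL rows produced by LEFT JOIN, turning it into an inner join

Fix: Move the right-table condition into the ON clause so unmatched parents are kept

Corrected query:
SELECT p.name, c.sales FROM authors p LEFT JOIN novels c ON c.author_id = p.id AND c.sales > 73514

Result:
name    | sales
--------+------
Austen  | NULL 
Le Guin | NULL 
Atwood  | NULL 
Orwell  | NULL 
Tolkien | NULL 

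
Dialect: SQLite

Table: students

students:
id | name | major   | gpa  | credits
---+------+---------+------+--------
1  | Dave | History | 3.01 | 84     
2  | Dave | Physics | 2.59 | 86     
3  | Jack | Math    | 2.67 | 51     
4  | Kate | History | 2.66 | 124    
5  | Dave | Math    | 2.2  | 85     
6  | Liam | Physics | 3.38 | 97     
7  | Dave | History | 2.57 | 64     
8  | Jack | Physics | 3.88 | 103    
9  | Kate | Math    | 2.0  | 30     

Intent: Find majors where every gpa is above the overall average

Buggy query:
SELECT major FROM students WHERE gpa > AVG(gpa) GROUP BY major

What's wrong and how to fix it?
Bug: WHERE evaluates per row before aggregation, so AVG() is unavailable

Fix: Use a subquery for AVG and a HAVING MIN(...) filter so the condition holds for every row in the group

Corrected query:
SELECT major FROM students GROUP BY major HAVING MIN(gpa) > (SELECT AVG(gpa) FROM students)

Result:
(no rows)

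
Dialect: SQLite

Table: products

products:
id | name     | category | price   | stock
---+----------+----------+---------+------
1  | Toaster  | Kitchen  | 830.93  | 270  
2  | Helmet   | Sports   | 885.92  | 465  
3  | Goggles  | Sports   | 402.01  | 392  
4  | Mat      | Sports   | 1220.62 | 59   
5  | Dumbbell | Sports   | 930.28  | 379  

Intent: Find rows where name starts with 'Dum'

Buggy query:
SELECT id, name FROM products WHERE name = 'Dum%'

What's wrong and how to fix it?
Bug: '=' compares the literal string including the % character; pattern matching needs LIKE

Fix: Use LIKE for wildcard pattern matching

Corrected query:
SELECT id, name FROM products WHERE name LIKE 'Dum%'

Result:
id | name    
---+---------
5  | Dumbbell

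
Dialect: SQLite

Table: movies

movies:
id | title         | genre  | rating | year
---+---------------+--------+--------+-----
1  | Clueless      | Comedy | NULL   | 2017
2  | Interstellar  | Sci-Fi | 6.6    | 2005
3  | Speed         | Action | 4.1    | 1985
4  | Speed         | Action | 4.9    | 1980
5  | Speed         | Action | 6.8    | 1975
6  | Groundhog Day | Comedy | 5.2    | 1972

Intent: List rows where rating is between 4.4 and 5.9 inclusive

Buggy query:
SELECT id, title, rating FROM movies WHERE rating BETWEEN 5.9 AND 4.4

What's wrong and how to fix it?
Bug: BETWEEN expects the lower bound first; with 5.9 AND 4.4 the range is empty

Fix: Swap the bounds so the smaller value comes first

Corrected query:
SELECT id, title, rating FROM movies WHERE rating BETWEEN 4.4 AND 5.9

Result:
id | title         | rating
---+---------------+-------
4  | Speed         | 4.9   
6  | Groundhog Day | 5.2   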